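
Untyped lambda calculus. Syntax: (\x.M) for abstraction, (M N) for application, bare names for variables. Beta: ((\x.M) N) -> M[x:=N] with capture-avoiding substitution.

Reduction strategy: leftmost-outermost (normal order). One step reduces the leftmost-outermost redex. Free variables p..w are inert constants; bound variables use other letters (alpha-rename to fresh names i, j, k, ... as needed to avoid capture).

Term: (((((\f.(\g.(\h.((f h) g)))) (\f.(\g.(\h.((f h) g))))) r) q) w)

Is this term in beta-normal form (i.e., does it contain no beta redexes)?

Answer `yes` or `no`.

Term: (((((\f.(\g.(\h.((f h) g)))) (\f.(\g.(\h.((f h) g))))) r) q) w)
Found 1 beta redex(es).

Answer: no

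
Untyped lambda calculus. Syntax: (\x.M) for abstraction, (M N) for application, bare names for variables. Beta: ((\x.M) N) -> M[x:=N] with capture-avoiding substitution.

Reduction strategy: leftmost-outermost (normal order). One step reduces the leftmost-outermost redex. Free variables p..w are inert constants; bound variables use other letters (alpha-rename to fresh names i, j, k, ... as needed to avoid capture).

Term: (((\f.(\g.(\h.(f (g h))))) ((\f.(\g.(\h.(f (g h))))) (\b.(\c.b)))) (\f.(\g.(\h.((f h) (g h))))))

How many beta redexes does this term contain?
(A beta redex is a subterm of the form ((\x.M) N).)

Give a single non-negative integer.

Term: (((\f.(\g.(\h.(f (g h))))) ((\f.(\g.(\h.(f (g h))))) (\b.(\c.b)))) (\f.(\g.(\h.((f h) (g h))))))
  Redex: ((\f.(\g.(\h.(f (g h))))) ((\f.(\g.(\h.(f (g h))))) (\b.(\c.b))))
  Redex: ((\f.(\g.(\h.(f (g h))))) (\b.(\c.b)))
Total redexes: 2

Answer: 2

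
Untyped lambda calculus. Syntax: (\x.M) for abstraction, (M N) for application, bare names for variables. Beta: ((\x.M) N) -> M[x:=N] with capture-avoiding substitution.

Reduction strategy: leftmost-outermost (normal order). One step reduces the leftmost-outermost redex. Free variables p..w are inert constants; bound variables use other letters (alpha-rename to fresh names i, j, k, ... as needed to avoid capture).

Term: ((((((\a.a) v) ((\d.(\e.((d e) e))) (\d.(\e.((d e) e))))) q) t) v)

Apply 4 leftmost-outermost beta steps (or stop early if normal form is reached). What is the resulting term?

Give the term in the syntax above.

Step 0: ((((((\a.a) v) ((\d.(\e.((d e) e))) (\d.(\e.((d e) e))))) q) t) v)
Step 1: ((((v ((\d.(\e.((d e) e))) (\d.(\e.((d e) e))))) q) t) v)
Step 2: ((((v (\e.(((\d.(\e.((d e) e))) e) e))) q) t) v)
Step 3: ((((v (\e.((\i.((e i) i)) e))) q) t) v)
Step 4: ((((v (\e.((e e) e))) q) t) v)

Answer: ((((v (\e.((e e) e))) q) t) v)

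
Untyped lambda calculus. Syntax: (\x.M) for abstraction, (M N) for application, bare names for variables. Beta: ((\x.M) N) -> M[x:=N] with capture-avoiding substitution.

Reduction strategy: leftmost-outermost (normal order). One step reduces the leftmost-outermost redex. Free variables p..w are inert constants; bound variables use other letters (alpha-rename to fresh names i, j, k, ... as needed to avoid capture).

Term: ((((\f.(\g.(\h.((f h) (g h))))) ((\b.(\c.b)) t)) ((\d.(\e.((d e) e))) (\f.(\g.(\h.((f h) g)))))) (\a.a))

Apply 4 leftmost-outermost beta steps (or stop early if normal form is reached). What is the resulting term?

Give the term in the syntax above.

Answer: (((\c.t) (\a.a)) (((\d.(\e.((d e) e))) (\f.(\g.(\h.((f h) g))))) (\a.a)))

Derivation:
Step 0: ((((\f.(\g.(\h.((f h) (g h))))) ((\b.(\c.b)) t)) ((\d.(\e.((d e) e))) (\f.(\g.(\h.((f h) g)))))) (\a.a))
Step 1: (((\g.(\h.((((\b.(\c.b)) t) h) (g h)))) ((\d.(\e.((d e) e))) (\f.(\g.(\h.((f h) g)))))) (\a.a))
Step 2: ((\h.((((\b.(\c.b)) t) h) (((\d.(\e.((d e) e))) (\f.(\g.(\h.((f h) g))))) h))) (\a.a))
Step 3: ((((\b.(\c.b)) t) (\a.a)) (((\d.(\e.((d e) e))) (\f.(\g.(\h.((f h) g))))) (\a.a)))
Step 4: (((\c.t) (\a.a)) (((\d.(\e.((d e) e))) (\f.(\g.(\h.((f h) g))))) (\a.a)))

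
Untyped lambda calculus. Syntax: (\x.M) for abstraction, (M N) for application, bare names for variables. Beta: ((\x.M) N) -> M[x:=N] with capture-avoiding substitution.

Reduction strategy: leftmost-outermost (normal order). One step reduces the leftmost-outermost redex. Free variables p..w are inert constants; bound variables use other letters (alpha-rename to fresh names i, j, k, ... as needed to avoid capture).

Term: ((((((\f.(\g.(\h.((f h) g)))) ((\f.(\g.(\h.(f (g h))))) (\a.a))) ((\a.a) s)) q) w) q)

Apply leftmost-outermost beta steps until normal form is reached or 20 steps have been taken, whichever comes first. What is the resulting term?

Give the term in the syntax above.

Step 0: ((((((\f.(\g.(\h.((f h) g)))) ((\f.(\g.(\h.(f (g h))))) (\a.a))) ((\a.a) s)) q) w) q)
Step 1: (((((\g.(\h.((((\f.(\g.(\h.(f (g h))))) (\a.a)) h) g))) ((\a.a) s)) q) w) q)
Step 2: ((((\h.((((\f.(\g.(\h.(f (g h))))) (\a.a)) h) ((\a.a) s))) q) w) q)
Step 3: ((((((\f.(\g.(\h.(f (g h))))) (\a.a)) q) ((\a.a) s)) w) q)
Step 4: (((((\g.(\h.((\a.a) (g h)))) q) ((\a.a) s)) w) q)
Step 5: ((((\h.((\a.a) (q h))) ((\a.a) s)) w) q)
Step 6: ((((\a.a) (q ((\a.a) s))) w) q)
Step 7: (((q ((\a.a) s)) w) q)
Step 8: (((q s) w) q)

Answer: (((q s) w) q)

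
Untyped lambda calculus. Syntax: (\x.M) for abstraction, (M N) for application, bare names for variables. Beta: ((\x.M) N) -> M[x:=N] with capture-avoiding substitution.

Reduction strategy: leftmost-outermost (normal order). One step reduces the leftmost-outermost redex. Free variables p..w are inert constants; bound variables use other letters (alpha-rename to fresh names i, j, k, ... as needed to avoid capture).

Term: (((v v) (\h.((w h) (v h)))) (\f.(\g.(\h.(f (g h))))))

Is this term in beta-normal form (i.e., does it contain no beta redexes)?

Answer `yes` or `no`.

Term: (((v v) (\h.((w h) (v h)))) (\f.(\g.(\h.(f (g h))))))
No beta redexes found.

Answer: yes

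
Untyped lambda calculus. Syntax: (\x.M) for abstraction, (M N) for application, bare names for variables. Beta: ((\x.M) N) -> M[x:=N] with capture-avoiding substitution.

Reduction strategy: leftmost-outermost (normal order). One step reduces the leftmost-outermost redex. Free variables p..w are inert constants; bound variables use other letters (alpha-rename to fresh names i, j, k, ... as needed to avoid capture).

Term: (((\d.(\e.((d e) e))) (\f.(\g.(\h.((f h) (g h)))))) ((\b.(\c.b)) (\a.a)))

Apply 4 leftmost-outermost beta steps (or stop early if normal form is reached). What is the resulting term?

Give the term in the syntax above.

Answer: (\h.((((\b.(\c.b)) (\a.a)) h) (((\b.(\c.b)) (\a.a)) h)))

Derivation:
Step 0: (((\d.(\e.((d e) e))) (\f.(\g.(\h.((f h) (g h)))))) ((\b.(\c.b)) (\a.a)))
Step 1: ((\e.(((\f.(\g.(\h.((f h) (g h))))) e) e)) ((\b.(\c.b)) (\a.a)))
Step 2: (((\f.(\g.(\h.((f h) (g h))))) ((\b.(\c.b)) (\a.a))) ((\b.(\c.b)) (\a.a)))
Step 3: ((\g.(\h.((((\b.(\c.b)) (\a.a)) h) (g h)))) ((\b.(\c.b)) (\a.a)))
Step 4: (\h.((((\b.(\c.b)) (\a.a)) h) (((\b.(\c.b)) (\a.a)) h)))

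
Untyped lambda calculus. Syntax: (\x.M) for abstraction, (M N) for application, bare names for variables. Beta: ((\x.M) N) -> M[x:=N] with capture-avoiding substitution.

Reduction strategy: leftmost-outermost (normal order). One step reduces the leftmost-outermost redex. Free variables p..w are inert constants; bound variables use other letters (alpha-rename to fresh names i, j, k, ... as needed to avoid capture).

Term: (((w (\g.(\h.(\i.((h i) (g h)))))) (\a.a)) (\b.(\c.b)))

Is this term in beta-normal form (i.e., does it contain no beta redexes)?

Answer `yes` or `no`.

Term: (((w (\g.(\h.(\i.((h i) (g h)))))) (\a.a)) (\b.(\c.b)))
No beta redexes found.

Answer: yes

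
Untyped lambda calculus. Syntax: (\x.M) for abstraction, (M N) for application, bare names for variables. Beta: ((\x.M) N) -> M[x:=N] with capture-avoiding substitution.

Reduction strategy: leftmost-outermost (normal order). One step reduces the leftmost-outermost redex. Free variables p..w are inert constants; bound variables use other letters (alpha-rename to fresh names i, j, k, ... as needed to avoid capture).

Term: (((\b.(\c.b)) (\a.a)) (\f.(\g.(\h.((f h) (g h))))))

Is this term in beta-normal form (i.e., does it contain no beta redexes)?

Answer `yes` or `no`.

Answer: no

Derivation:
Term: (((\b.(\c.b)) (\a.a)) (\f.(\g.(\h.((f h) (g h))))))
Found 1 beta redex(es).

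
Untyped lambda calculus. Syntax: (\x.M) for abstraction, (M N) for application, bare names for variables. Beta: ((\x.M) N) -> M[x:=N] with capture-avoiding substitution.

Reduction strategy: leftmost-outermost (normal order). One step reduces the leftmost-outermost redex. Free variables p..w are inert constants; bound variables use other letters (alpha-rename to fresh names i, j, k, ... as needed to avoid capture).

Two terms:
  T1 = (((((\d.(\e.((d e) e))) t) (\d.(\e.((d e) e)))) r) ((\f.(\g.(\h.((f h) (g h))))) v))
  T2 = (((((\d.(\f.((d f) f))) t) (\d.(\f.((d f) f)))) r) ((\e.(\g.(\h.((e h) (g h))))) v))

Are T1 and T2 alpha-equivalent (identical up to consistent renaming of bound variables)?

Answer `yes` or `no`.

Answer: yes

Derivation:
Term 1: (((((\d.(\e.((d e) e))) t) (\d.(\e.((d e) e)))) r) ((\f.(\g.(\h.((f h) (g h))))) v))
Term 2: (((((\d.(\f.((d f) f))) t) (\d.(\f.((d f) f)))) r) ((\e.(\g.(\h.((e h) (g h))))) v))
Alpha-equivalence: compare structure up to binder renaming.
Result: True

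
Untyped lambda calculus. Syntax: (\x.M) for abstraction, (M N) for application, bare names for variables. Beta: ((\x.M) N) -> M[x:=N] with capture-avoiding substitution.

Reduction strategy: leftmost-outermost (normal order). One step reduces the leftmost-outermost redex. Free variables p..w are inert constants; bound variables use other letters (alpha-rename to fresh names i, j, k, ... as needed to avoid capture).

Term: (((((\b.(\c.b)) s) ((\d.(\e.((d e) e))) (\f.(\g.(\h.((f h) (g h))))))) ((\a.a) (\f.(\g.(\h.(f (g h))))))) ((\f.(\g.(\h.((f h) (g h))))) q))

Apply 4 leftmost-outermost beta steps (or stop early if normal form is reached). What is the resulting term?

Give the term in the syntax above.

Answer: ((s (\f.(\g.(\h.(f (g h)))))) (\g.(\h.((q h) (g h)))))

Derivation:
Step 0: (((((\b.(\c.b)) s) ((\d.(\e.((d e) e))) (\f.(\g.(\h.((f h) (g h))))))) ((\a.a) (\f.(\g.(\h.(f (g h))))))) ((\f.(\g.(\h.((f h) (g h))))) q))
Step 1: ((((\c.s) ((\d.(\e.((d e) e))) (\f.(\g.(\h.((f h) (g h))))))) ((\a.a) (\f.(\g.(\h.(f (g h))))))) ((\f.(\g.(\h.((f h) (g h))))) q))
Step 2: ((s ((\a.a) (\f.(\g.(\h.(f (g h))))))) ((\f.(\g.(\h.((f h) (g h))))) q))
Step 3: ((s (\f.(\g.(\h.(f (g h)))))) ((\f.(\g.(\h.((f h) (g h))))) q))
Step 4: ((s (\f.(\g.(\h.(f (g h)))))) (\g.(\h.((q h) (g h)))))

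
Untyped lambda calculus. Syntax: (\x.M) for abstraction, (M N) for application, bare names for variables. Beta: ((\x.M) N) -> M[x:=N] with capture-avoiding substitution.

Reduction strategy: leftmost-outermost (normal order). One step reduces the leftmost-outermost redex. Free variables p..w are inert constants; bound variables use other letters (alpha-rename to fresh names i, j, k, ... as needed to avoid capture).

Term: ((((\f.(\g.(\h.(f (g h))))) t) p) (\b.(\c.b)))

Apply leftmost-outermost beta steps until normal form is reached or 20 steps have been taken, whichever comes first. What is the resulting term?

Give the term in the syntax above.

Step 0: ((((\f.(\g.(\h.(f (g h))))) t) p) (\b.(\c.b)))
Step 1: (((\g.(\h.(t (g h)))) p) (\b.(\c.b)))
Step 2: ((\h.(t (p h))) (\b.(\c.b)))
Step 3: (t (p (\b.(\c.b))))

Answer: (t (p (\b.(\c.b))))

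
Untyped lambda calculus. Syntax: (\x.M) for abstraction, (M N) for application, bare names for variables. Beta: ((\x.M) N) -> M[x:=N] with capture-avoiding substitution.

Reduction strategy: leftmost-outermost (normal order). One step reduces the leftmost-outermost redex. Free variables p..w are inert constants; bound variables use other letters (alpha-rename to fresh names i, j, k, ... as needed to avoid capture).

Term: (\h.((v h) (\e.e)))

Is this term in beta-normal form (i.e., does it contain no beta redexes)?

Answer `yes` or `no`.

Answer: yes

Derivation:
Term: (\h.((v h) (\e.e)))
No beta redexes found.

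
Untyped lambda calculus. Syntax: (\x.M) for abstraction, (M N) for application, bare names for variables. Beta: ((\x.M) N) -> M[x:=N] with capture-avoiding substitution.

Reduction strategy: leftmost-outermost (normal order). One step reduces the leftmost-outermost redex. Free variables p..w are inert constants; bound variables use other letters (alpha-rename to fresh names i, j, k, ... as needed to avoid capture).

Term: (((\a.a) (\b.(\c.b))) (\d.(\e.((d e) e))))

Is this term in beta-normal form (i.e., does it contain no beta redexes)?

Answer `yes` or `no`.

Term: (((\a.a) (\b.(\c.b))) (\d.(\e.((d e) e))))
Found 1 beta redex(es).

Answer: no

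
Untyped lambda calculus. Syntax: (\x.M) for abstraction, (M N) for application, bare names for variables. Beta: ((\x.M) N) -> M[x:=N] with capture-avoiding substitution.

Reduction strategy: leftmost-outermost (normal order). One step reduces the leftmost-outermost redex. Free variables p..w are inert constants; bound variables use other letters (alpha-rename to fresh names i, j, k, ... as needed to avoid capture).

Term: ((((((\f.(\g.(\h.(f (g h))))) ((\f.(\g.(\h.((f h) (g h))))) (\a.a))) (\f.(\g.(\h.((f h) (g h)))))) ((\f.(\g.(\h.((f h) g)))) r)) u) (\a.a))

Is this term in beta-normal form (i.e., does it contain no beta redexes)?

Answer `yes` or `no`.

Answer: no

Derivation:
Term: ((((((\f.(\g.(\h.(f (g h))))) ((\f.(\g.(\h.((f h) (g h))))) (\a.a))) (\f.(\g.(\h.((f h) (g h)))))) ((\f.(\g.(\h.((f h) g)))) r)) u) (\a.a))
Found 3 beta redex(es).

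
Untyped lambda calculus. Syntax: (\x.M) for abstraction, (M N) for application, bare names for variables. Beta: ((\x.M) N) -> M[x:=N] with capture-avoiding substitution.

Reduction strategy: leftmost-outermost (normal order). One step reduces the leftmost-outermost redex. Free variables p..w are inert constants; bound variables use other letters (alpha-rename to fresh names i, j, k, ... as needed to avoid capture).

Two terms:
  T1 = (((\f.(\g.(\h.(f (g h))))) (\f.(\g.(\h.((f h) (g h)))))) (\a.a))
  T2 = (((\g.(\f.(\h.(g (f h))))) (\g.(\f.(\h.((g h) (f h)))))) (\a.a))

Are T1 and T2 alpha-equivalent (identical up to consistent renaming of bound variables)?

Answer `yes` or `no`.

Term 1: (((\f.(\g.(\h.(f (g h))))) (\f.(\g.(\h.((f h) (g h)))))) (\a.a))
Term 2: (((\g.(\f.(\h.(g (f h))))) (\g.(\f.(\h.((g h) (f h)))))) (\a.a))
Alpha-equivalence: compare structure up to binder renaming.
Result: True

Answer: yes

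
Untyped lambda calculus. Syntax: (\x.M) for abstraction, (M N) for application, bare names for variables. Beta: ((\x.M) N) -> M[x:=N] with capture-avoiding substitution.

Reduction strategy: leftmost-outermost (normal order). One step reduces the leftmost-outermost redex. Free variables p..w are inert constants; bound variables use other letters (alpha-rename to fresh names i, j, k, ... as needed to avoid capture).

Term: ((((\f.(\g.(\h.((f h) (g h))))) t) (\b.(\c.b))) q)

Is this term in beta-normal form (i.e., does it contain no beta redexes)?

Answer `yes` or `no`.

Term: ((((\f.(\g.(\h.((f h) (g h))))) t) (\b.(\c.b))) q)
Found 1 beta redex(es).

Answer: no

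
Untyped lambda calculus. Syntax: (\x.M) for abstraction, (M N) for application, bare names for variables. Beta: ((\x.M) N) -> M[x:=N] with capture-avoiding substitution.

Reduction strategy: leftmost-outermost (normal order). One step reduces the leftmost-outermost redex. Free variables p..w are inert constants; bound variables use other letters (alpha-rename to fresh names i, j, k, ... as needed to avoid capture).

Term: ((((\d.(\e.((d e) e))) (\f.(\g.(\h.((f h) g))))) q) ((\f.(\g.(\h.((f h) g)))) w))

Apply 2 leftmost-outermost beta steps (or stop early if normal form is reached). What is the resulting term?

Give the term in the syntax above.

Answer: ((((\f.(\g.(\h.((f h) g)))) q) q) ((\f.(\g.(\h.((f h) g)))) w))

Derivation:
Step 0: ((((\d.(\e.((d e) e))) (\f.(\g.(\h.((f h) g))))) q) ((\f.(\g.(\h.((f h) g)))) w))
Step 1: (((\e.(((\f.(\g.(\h.((f h) g)))) e) e)) q) ((\f.(\g.(\h.((f h) g)))) w))
Step 2: ((((\f.(\g.(\h.((f h) g)))) q) q) ((\f.(\g.(\h.((f h) g)))) w))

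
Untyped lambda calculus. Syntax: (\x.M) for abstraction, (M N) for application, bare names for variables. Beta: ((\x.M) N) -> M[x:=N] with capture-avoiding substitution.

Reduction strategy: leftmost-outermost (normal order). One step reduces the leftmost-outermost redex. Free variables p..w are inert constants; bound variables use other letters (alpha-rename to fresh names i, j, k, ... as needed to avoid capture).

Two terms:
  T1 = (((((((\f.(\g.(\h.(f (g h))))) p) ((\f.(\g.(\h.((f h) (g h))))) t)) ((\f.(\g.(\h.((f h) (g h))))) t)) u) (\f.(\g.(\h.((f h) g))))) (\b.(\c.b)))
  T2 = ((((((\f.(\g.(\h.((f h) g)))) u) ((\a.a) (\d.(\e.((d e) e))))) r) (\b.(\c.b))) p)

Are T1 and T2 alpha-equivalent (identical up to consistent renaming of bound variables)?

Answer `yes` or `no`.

Term 1: (((((((\f.(\g.(\h.(f (g h))))) p) ((\f.(\g.(\h.((f h) (g h))))) t)) ((\f.(\g.(\h.((f h) (g h))))) t)) u) (\f.(\g.(\h.((f h) g))))) (\b.(\c.b)))
Term 2: ((((((\f.(\g.(\h.((f h) g)))) u) ((\a.a) (\d.(\e.((d e) e))))) r) (\b.(\c.b))) p)
Alpha-equivalence: compare structure up to binder renaming.
Result: False

Answer: no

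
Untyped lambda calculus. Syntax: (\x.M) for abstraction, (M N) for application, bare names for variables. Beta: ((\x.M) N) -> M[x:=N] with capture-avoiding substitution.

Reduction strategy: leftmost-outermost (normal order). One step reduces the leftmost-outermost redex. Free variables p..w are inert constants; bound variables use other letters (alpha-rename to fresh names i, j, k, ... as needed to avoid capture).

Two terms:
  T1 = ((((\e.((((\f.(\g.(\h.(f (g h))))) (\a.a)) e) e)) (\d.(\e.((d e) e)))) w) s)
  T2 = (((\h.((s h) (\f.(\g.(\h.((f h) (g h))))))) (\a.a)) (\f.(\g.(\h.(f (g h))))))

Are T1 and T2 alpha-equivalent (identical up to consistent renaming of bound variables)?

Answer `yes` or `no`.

Term 1: ((((\e.((((\f.(\g.(\h.(f (g h))))) (\a.a)) e) e)) (\d.(\e.((d e) e)))) w) s)
Term 2: (((\h.((s h) (\f.(\g.(\h.((f h) (g h))))))) (\a.a)) (\f.(\g.(\h.(f (g h))))))
Alpha-equivalence: compare structure up to binder renaming.
Result: False

Answer: no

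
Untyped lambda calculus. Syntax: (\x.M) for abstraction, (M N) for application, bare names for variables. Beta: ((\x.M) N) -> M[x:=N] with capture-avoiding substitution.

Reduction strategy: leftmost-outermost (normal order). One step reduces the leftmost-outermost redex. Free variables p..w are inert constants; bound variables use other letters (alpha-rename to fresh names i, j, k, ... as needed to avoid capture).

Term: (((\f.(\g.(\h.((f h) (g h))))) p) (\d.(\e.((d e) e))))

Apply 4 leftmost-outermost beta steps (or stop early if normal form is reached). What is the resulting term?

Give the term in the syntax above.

Answer: (\h.((p h) (\e.((h e) e))))

Derivation:
Step 0: (((\f.(\g.(\h.((f h) (g h))))) p) (\d.(\e.((d e) e))))
Step 1: ((\g.(\h.((p h) (g h)))) (\d.(\e.((d e) e))))
Step 2: (\h.((p h) ((\d.(\e.((d e) e))) h)))
Step 3: (\h.((p h) (\e.((h e) e))))
Step 4: (normal form reached)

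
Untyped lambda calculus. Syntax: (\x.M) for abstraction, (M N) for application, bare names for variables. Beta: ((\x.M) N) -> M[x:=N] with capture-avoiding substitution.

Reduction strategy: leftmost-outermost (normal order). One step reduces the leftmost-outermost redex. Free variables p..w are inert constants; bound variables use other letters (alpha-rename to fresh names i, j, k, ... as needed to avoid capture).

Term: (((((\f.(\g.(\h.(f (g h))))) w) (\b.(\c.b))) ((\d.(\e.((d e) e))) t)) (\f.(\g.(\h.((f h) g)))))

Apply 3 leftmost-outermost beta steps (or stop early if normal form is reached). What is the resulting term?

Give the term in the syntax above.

Step 0: (((((\f.(\g.(\h.(f (g h))))) w) (\b.(\c.b))) ((\d.(\e.((d e) e))) t)) (\f.(\g.(\h.((f h) g)))))
Step 1: ((((\g.(\h.(w (g h)))) (\b.(\c.b))) ((\d.(\e.((d e) e))) t)) (\f.(\g.(\h.((f h) g)))))
Step 2: (((\h.(w ((\b.(\c.b)) h))) ((\d.(\e.((d e) e))) t)) (\f.(\g.(\h.((f h) g)))))
Step 3: ((w ((\b.(\c.b)) ((\d.(\e.((d e) e))) t))) (\f.(\g.(\h.((f h) g)))))

Answer: ((w ((\b.(\c.b)) ((\d.(\e.((d e) e))) t))) (\f.(\g.(\h.((f h) g)))))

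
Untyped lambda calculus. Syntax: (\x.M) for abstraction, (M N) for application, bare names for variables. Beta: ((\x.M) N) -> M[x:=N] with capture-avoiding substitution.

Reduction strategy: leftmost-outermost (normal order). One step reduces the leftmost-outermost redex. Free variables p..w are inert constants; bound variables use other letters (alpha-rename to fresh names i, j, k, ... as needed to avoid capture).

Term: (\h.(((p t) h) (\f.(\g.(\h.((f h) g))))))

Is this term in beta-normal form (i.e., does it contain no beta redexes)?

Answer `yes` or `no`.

Term: (\h.(((p t) h) (\f.(\g.(\h.((f h) g))))))
No beta redexes found.

Answer: yes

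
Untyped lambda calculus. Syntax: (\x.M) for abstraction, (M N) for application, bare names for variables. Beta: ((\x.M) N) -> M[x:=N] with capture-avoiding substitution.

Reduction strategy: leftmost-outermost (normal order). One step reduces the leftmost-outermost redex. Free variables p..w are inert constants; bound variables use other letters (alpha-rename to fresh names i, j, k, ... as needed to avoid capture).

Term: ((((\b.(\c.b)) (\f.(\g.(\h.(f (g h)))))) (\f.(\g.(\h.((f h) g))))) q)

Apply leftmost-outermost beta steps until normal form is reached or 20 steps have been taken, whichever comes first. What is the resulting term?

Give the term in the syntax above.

Answer: (\g.(\h.(q (g h))))

Derivation:
Step 0: ((((\b.(\c.b)) (\f.(\g.(\h.(f (g h)))))) (\f.(\g.(\h.((f h) g))))) q)
Step 1: (((\c.(\f.(\g.(\h.(f (g h)))))) (\f.(\g.(\h.((f h) g))))) q)
Step 2: ((\f.(\g.(\h.(f (g h))))) q)
Step 3: (\g.(\h.(q (g h))))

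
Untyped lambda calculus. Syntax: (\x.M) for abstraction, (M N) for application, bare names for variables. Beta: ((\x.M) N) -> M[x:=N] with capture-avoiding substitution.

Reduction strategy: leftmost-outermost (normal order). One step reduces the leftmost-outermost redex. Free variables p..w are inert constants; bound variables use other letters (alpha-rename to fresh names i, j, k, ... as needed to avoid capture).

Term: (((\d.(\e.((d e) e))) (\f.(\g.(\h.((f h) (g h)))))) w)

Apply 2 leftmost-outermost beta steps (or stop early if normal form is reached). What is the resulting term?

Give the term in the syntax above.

Step 0: (((\d.(\e.((d e) e))) (\f.(\g.(\h.((f h) (g h)))))) w)
Step 1: ((\e.(((\f.(\g.(\h.((f h) (g h))))) e) e)) w)
Step 2: (((\f.(\g.(\h.((f h) (g h))))) w) w)

Answer: (((\f.(\g.(\h.((f h) (g h))))) w) w)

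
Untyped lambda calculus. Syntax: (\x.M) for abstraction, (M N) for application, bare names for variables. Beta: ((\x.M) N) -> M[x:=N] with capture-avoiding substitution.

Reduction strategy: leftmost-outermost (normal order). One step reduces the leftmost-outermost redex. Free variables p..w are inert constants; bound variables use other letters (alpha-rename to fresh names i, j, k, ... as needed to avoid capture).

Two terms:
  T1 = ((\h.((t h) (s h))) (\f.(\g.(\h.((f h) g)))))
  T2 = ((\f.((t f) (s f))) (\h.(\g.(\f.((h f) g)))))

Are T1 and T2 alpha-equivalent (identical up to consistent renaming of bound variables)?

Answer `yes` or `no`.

Term 1: ((\h.((t h) (s h))) (\f.(\g.(\h.((f h) g)))))
Term 2: ((\f.((t f) (s f))) (\h.(\g.(\f.((h f) g)))))
Alpha-equivalence: compare structure up to binder renaming.
Result: True

Answer: yes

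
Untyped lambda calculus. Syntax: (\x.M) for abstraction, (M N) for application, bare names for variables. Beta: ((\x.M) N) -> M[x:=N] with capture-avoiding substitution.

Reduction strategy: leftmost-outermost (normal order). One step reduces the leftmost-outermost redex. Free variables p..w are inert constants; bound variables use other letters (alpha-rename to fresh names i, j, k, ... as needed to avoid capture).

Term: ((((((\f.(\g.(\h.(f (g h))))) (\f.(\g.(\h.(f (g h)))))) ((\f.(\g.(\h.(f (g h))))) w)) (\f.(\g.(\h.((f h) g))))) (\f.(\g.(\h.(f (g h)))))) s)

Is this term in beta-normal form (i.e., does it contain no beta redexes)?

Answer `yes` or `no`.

Term: ((((((\f.(\g.(\h.(f (g h))))) (\f.(\g.(\h.(f (g h)))))) ((\f.(\g.(\h.(f (g h))))) w)) (\f.(\g.(\h.((f h) g))))) (\f.(\g.(\h.(f (g h)))))) s)
Found 2 beta redex(es).

Answer: no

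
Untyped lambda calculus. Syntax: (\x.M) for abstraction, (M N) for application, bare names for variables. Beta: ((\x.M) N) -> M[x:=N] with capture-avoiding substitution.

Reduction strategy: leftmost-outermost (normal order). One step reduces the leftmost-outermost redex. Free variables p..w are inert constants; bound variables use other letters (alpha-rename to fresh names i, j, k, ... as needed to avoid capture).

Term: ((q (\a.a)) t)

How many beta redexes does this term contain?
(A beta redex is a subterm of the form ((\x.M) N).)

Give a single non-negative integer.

Answer: 0

Derivation:
Term: ((q (\a.a)) t)
  (no redexes)
Total redexes: 0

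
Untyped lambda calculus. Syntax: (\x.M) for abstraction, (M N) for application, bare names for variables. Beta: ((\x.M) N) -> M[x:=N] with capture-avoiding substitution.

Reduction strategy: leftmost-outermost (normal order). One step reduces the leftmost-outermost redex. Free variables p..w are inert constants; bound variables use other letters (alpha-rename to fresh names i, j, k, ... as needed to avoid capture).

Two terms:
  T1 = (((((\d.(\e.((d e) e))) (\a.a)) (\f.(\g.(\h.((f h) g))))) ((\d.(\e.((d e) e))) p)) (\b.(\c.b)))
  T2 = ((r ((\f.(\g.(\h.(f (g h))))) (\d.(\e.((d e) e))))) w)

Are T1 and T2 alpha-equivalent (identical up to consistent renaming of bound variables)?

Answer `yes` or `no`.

Answer: no

Derivation:
Term 1: (((((\d.(\e.((d e) e))) (\a.a)) (\f.(\g.(\h.((f h) g))))) ((\d.(\e.((d e) e))) p)) (\b.(\c.b)))
Term 2: ((r ((\f.(\g.(\h.(f (g h))))) (\d.(\e.((d e) e))))) w)
Alpha-equivalence: compare structure up to binder renaming.
Result: False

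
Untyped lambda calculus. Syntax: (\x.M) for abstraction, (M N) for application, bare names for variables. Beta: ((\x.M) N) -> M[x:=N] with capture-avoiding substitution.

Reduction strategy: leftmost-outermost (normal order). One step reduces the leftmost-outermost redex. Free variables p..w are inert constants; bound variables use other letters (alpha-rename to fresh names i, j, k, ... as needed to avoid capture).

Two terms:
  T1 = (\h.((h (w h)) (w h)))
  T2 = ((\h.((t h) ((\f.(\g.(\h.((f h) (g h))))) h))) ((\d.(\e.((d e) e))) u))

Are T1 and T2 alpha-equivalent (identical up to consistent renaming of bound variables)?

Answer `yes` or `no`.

Answer: no

Derivation:
Term 1: (\h.((h (w h)) (w h)))
Term 2: ((\h.((t h) ((\f.(\g.(\h.((f h) (g h))))) h))) ((\d.(\e.((d e) e))) u))
Alpha-equivalence: compare structure up to binder renaming.
Result: False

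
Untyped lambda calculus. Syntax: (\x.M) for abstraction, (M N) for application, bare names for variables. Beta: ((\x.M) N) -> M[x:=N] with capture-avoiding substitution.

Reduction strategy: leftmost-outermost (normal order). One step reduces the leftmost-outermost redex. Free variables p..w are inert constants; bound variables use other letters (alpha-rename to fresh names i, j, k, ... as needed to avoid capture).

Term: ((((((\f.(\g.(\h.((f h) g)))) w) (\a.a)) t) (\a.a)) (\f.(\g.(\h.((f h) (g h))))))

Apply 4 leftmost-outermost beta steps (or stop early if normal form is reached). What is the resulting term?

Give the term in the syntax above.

Answer: ((((w t) (\a.a)) (\a.a)) (\f.(\g.(\h.((f h) (g h))))))

Derivation:
Step 0: ((((((\f.(\g.(\h.((f h) g)))) w) (\a.a)) t) (\a.a)) (\f.(\g.(\h.((f h) (g h))))))
Step 1: (((((\g.(\h.((w h) g))) (\a.a)) t) (\a.a)) (\f.(\g.(\h.((f h) (g h))))))
Step 2: ((((\h.((w h) (\a.a))) t) (\a.a)) (\f.(\g.(\h.((f h) (g h))))))
Step 3: ((((w t) (\a.a)) (\a.a)) (\f.(\g.(\h.((f h) (g h))))))
Step 4: (normal form reached)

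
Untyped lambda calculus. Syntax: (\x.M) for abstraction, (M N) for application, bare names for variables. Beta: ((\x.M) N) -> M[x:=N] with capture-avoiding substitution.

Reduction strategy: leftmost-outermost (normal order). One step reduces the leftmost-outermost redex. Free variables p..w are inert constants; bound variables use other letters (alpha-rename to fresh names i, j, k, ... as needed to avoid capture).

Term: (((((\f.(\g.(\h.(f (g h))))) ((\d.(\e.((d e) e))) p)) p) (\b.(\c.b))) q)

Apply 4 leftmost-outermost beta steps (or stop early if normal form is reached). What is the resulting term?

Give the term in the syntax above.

Step 0: (((((\f.(\g.(\h.(f (g h))))) ((\d.(\e.((d e) e))) p)) p) (\b.(\c.b))) q)
Step 1: ((((\g.(\h.(((\d.(\e.((d e) e))) p) (g h)))) p) (\b.(\c.b))) q)
Step 2: (((\h.(((\d.(\e.((d e) e))) p) (p h))) (\b.(\c.b))) q)
Step 3: ((((\d.(\e.((d e) e))) p) (p (\b.(\c.b)))) q)
Step 4: (((\e.((p e) e)) (p (\b.(\c.b)))) q)

Answer: (((\e.((p e) e)) (p (\b.(\c.b)))) q)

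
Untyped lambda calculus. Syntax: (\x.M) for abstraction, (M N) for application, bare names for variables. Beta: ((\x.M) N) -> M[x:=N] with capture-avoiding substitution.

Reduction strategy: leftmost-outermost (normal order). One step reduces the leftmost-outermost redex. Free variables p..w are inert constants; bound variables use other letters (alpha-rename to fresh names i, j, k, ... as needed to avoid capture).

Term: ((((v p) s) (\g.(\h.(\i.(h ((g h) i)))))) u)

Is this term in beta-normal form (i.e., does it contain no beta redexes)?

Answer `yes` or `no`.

Term: ((((v p) s) (\g.(\h.(\i.(h ((g h) i)))))) u)
No beta redexes found.

Answer: yes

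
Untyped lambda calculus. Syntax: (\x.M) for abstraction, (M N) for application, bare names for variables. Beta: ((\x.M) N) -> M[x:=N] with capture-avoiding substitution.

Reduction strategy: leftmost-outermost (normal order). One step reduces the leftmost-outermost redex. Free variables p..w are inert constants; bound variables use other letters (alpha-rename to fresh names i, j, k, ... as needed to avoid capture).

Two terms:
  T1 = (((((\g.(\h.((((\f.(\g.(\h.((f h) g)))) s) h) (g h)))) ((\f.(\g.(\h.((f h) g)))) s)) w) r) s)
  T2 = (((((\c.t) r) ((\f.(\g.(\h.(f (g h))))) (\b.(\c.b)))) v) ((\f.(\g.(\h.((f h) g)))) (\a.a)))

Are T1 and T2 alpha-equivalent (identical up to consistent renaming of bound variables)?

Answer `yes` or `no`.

Term 1: (((((\g.(\h.((((\f.(\g.(\h.((f h) g)))) s) h) (g h)))) ((\f.(\g.(\h.((f h) g)))) s)) w) r) s)
Term 2: (((((\c.t) r) ((\f.(\g.(\h.(f (g h))))) (\b.(\c.b)))) v) ((\f.(\g.(\h.((f h) g)))) (\a.a)))
Alpha-equivalence: compare structure up to binder renaming.
Result: False

Answer: no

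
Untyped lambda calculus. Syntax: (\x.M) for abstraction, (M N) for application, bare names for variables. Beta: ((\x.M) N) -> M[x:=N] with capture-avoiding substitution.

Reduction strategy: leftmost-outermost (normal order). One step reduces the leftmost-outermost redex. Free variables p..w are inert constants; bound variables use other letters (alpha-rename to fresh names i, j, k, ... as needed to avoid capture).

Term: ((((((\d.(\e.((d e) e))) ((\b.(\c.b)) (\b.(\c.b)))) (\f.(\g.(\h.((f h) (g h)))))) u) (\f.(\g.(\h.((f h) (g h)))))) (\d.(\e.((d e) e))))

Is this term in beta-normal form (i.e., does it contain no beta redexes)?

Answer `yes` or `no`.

Term: ((((((\d.(\e.((d e) e))) ((\b.(\c.b)) (\b.(\c.b)))) (\f.(\g.(\h.((f h) (g h)))))) u) (\f.(\g.(\h.((f h) (g h)))))) (\d.(\e.((d e) e))))
Found 2 beta redex(es).

Answer: no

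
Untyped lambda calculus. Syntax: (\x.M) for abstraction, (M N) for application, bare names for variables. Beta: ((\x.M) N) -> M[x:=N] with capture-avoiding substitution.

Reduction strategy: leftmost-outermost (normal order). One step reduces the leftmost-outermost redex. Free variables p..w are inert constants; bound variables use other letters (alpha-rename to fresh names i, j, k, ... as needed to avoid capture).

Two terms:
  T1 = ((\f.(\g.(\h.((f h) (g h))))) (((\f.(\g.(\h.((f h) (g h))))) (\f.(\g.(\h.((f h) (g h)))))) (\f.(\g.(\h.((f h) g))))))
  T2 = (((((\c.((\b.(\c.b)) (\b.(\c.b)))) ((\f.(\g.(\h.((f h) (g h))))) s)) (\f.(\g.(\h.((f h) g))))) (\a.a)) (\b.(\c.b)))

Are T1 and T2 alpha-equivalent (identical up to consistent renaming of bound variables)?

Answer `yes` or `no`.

Term 1: ((\f.(\g.(\h.((f h) (g h))))) (((\f.(\g.(\h.((f h) (g h))))) (\f.(\g.(\h.((f h) (g h)))))) (\f.(\g.(\h.((f h) g))))))
Term 2: (((((\c.((\b.(\c.b)) (\b.(\c.b)))) ((\f.(\g.(\h.((f h) (g h))))) s)) (\f.(\g.(\h.((f h) g))))) (\a.a)) (\b.(\c.b)))
Alpha-equivalence: compare structure up to binder renaming.
Result: False

Answer: no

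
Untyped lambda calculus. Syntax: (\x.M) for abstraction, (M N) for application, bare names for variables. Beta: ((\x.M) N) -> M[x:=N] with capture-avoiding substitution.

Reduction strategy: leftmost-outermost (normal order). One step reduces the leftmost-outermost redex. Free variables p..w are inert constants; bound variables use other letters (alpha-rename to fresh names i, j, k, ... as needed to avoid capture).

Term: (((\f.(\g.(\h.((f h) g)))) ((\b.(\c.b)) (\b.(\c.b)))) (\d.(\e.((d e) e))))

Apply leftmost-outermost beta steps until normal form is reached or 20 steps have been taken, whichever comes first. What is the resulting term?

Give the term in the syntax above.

Answer: (\h.(\c.(\d.(\e.((d e) e)))))

Derivation:
Step 0: (((\f.(\g.(\h.((f h) g)))) ((\b.(\c.b)) (\b.(\c.b)))) (\d.(\e.((d e) e))))
Step 1: ((\g.(\h.((((\b.(\c.b)) (\b.(\c.b))) h) g))) (\d.(\e.((d e) e))))
Step 2: (\h.((((\b.(\c.b)) (\b.(\c.b))) h) (\d.(\e.((d e) e)))))
Step 3: (\h.(((\c.(\b.(\c.b))) h) (\d.(\e.((d e) e)))))
Step 4: (\h.((\b.(\c.b)) (\d.(\e.((d e) e)))))
Step 5: (\h.(\c.(\d.(\e.((d e) e)))))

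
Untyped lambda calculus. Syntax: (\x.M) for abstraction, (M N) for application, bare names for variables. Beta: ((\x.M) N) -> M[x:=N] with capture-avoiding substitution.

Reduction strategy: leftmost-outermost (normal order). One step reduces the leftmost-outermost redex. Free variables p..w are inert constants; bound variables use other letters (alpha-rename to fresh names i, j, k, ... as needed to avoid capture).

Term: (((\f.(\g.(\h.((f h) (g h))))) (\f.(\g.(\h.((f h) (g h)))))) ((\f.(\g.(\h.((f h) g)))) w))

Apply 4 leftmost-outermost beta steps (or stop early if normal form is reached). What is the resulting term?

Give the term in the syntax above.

Answer: (\h.(\i.((h i) ((((\f.(\g.(\h.((f h) g)))) w) h) i))))

Derivation:
Step 0: (((\f.(\g.(\h.((f h) (g h))))) (\f.(\g.(\h.((f h) (g h)))))) ((\f.(\g.(\h.((f h) g)))) w))
Step 1: ((\g.(\h.(((\f.(\g.(\h.((f h) (g h))))) h) (g h)))) ((\f.(\g.(\h.((f h) g)))) w))
Step 2: (\h.(((\f.(\g.(\h.((f h) (g h))))) h) (((\f.(\g.(\h.((f h) g)))) w) h)))
Step 3: (\h.((\g.(\i.((h i) (g i)))) (((\f.(\g.(\h.((f h) g)))) w) h)))
Step 4: (\h.(\i.((h i) ((((\f.(\g.(\h.((f h) g)))) w) h) i))))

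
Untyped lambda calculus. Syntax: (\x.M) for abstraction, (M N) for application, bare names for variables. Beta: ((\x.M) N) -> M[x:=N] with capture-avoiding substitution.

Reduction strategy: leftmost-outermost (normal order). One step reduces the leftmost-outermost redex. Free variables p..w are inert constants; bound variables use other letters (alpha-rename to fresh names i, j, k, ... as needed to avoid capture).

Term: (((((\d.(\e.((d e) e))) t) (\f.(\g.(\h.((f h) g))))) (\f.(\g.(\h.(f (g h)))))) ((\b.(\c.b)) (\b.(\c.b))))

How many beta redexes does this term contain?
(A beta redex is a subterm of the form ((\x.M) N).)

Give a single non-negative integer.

Term: (((((\d.(\e.((d e) e))) t) (\f.(\g.(\h.((f h) g))))) (\f.(\g.(\h.(f (g h)))))) ((\b.(\c.b)) (\b.(\c.b))))
  Redex: ((\d.(\e.((d e) e))) t)
  Redex: ((\b.(\c.b)) (\b.(\c.b)))
Total redexes: 2

Answer: 2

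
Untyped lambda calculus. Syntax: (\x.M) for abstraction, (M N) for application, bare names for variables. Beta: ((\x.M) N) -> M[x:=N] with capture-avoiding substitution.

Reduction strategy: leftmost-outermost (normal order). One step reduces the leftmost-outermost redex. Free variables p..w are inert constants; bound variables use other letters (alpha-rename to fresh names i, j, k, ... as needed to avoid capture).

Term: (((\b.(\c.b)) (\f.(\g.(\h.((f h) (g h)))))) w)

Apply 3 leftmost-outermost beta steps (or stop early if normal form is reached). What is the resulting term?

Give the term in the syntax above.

Answer: (\f.(\g.(\h.((f h) (g h)))))

Derivation:
Step 0: (((\b.(\c.b)) (\f.(\g.(\h.((f h) (g h)))))) w)
Step 1: ((\c.(\f.(\g.(\h.((f h) (g h)))))) w)
Step 2: (\f.(\g.(\h.((f h) (g h)))))
Step 3: (normal form reached)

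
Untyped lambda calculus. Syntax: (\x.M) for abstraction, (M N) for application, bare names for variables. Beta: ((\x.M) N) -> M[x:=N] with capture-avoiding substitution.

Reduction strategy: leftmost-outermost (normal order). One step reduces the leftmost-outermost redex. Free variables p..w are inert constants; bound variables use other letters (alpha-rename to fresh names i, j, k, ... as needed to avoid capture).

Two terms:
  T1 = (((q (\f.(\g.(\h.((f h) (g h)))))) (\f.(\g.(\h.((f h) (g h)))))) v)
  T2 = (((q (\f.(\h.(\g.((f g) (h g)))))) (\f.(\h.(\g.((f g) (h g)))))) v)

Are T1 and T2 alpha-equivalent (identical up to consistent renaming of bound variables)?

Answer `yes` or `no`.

Answer: yes

Derivation:
Term 1: (((q (\f.(\g.(\h.((f h) (g h)))))) (\f.(\g.(\h.((f h) (g h)))))) v)
Term 2: (((q (\f.(\h.(\g.((f g) (h g)))))) (\f.(\h.(\g.((f g) (h g)))))) v)
Alpha-equivalence: compare structure up to binder renaming.
Result: True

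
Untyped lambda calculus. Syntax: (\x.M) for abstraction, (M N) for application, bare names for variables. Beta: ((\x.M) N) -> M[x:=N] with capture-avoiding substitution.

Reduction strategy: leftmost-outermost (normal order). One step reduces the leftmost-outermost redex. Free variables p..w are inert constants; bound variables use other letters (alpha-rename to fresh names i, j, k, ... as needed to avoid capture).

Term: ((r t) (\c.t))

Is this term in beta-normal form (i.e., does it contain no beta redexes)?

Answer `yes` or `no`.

Answer: yes

Derivation:
Term: ((r t) (\c.t))
No beta redexes found.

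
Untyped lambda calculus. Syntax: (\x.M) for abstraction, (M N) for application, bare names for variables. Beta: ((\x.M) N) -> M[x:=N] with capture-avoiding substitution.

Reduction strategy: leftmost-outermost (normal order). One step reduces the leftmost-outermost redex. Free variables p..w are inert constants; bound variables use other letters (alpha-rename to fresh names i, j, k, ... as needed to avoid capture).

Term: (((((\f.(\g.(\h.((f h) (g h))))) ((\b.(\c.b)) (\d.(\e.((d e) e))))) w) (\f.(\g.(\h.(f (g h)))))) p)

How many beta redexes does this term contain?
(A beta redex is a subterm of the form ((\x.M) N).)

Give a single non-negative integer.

Answer: 2

Derivation:
Term: (((((\f.(\g.(\h.((f h) (g h))))) ((\b.(\c.b)) (\d.(\e.((d e) e))))) w) (\f.(\g.(\h.(f (g h)))))) p)
  Redex: ((\f.(\g.(\h.((f h) (g h))))) ((\b.(\c.b)) (\d.(\e.((d e) e)))))
  Redex: ((\b.(\c.b)) (\d.(\e.((d e) e))))
Total redexes: 2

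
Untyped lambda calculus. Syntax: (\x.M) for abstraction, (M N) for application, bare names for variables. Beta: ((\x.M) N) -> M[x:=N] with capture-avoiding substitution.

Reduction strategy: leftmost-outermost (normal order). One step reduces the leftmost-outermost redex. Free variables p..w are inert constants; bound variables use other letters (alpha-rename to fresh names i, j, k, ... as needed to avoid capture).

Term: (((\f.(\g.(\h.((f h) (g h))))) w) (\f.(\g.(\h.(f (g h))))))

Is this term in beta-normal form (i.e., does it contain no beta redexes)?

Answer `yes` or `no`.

Answer: no

Derivation:
Term: (((\f.(\g.(\h.((f h) (g h))))) w) (\f.(\g.(\h.(f (g h))))))
Found 1 beta redex(es).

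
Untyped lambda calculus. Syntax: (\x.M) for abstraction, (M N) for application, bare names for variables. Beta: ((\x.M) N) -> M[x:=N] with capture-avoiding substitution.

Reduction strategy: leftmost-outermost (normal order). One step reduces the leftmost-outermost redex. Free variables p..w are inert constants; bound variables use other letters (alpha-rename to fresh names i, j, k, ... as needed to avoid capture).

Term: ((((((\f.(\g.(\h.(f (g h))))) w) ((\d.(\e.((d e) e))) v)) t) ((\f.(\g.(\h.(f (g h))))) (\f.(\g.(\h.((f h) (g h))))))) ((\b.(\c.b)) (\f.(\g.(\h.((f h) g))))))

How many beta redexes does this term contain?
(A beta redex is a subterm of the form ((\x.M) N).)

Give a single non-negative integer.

Term: ((((((\f.(\g.(\h.(f (g h))))) w) ((\d.(\e.((d e) e))) v)) t) ((\f.(\g.(\h.(f (g h))))) (\f.(\g.(\h.((f h) (g h))))))) ((\b.(\c.b)) (\f.(\g.(\h.((f h) g))))))
  Redex: ((\f.(\g.(\h.(f (g h))))) w)
  Redex: ((\d.(\e.((d e) e))) v)
  Redex: ((\f.(\g.(\h.(f (g h))))) (\f.(\g.(\h.((f h) (g h))))))
  Redex: ((\b.(\c.b)) (\f.(\g.(\h.((f h) g)))))
Total redexes: 4

Answer: 4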